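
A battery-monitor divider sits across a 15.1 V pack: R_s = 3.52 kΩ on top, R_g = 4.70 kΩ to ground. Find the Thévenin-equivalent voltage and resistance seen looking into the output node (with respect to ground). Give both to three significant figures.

V_th is the open-circuit tap voltage: 15.1 × 4.70/(3.52 + 4.70) = 8.63 V.
With the supply zeroed, R_s and R_g appear in parallel from the tap: R_th = R_s‖R_g = (3.52 × 4.70)/8.220 = 2.01 kΩ.

V_th = 8.63 V, R_th = 2.01 kΩ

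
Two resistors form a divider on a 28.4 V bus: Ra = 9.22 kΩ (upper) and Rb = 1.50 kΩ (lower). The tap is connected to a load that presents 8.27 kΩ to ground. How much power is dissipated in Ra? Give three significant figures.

Total resistance from the source is Ra + (Rb‖R_L) = 10.49 kΩ, so I = 28.4/10.49 kΩ = 2.707 mA.
P = I²·Ra = (2.707 mA)² × 9.22 kΩ = 67.6 mW.

P ≈ 67.6 mW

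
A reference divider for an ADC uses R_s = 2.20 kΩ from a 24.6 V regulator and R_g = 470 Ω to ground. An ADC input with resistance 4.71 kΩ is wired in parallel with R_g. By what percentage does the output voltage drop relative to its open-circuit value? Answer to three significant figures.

7.60 %

The divider's output (Thévenin) resistance is R_s‖R_g = 387.3 Ω.
Fractional drop under load = R_th/(R_th + R_L) = 387.3 / (387.3 + 4710) = 0.07598.
So the output falls by 7.60 %.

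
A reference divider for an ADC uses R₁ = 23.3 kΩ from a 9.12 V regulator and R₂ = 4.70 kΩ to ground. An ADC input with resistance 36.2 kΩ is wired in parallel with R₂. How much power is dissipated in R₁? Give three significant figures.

P ≈ 2.57 mW

Total resistance from the source is R₁ + (R₂‖R_L) = 27.46 kΩ, so I = 9.12/27.46 kΩ = 0.3321 mA.
P = I²·R₁ = (0.3321 mA)² × 23.3 kΩ = 2.57 mW.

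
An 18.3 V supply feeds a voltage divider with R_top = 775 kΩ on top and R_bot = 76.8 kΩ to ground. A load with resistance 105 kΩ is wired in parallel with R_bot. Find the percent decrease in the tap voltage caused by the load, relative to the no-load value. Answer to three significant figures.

40.0 %

The divider's output (Thévenin) resistance is R_top‖R_bot = 69.88 kΩ.
Fractional drop under load = R_th/(R_th + R_L) = 69.88 / (69.88 + 105) = 0.3996.
So the output falls by 40.0 %.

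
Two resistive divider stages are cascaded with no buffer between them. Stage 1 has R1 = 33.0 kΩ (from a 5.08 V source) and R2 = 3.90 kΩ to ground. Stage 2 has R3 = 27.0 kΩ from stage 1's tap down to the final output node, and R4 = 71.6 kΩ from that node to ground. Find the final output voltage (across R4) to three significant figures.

V_out ≈ 0.377 V

Stage 2 presents R3+R4 = 98.60 kΩ as a load on stage 1's tap.
Stage 1's lower leg becomes R2‖(R3+R4) = 3.752 kΩ, so V_mid = 5.08 × 3.752/36.75 = 0.5186 V.
Stage 2 is itself unloaded: V_out = V_mid × R4/(R3+R4) = 0.5186 × 71.6/98.60 = 0.377 V.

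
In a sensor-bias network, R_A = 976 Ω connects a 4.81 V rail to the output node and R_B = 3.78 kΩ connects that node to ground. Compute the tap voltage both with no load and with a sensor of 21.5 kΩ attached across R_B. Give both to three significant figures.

Open-circuit: V = 4.81 × 3780/(976 + 3780) = 3.82 V.
With the load, R_B becomes R_B‖R_L = 3215 Ω, so V = 4.81 × 3215/4191 = 3.69 V.

Unloaded: 3.82 V; loaded: 3.69 V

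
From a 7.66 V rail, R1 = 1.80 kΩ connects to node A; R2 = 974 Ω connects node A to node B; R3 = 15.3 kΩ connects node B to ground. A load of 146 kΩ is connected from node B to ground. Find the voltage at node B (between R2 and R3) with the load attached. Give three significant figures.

At node B, R3 is in parallel with the load: R3‖R_L = 13850 Ω.
Below node A the resistance is R2 + (R3‖R_L) = 14820 Ω, so V_A = 7.66 × 14820/16620 = 6.831 V.
Then V_B = V_A × (R3‖R_L)/(R2 + R3‖R_L) = 6.831 × 13850/14820 = 6.38 V.

V ≈ 6.38 V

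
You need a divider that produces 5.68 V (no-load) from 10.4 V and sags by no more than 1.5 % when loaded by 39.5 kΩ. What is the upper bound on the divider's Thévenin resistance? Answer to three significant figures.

Loading drop = R_th/(R_th + R_L) ≤ 0.0150, so R_th ≤ R_L · ε/(1−ε) = 39.5 kΩ × 0.0150/0.9850 = 602 Ω.
(Any R1, R2 with R2/(R1+R2) = 0.546 and R1‖R2 ≤ 602 Ω will meet the spec.)

R_th ≤ 602 Ω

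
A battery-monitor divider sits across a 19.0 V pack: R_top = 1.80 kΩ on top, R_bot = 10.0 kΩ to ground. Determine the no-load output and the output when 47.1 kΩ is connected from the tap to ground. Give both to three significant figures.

Open-circuit: V = 19.0 × 10.0/(1.80 + 10.0) = 16.1 V.
With the load, R_bot becomes R_bot‖R_L = 8.249 kΩ, so V = 19.0 × 8.249/10.05 = 15.6 V.

Unloaded: 16.1 V; loaded: 15.6 V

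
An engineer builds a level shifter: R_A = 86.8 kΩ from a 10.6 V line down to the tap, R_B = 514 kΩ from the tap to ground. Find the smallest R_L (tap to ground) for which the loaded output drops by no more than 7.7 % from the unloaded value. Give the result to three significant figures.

R_L(min) ≈ 890 kΩ

Output resistance R_th = R_A‖R_B = (86.8 × 514)/600.8 = 74.26 kΩ.
The fractional drop is R_th/(R_th + R_L); requiring this ≤ 0.0770 gives R_L ≥ R_th(1/0.0770 − 1) = 74.26 × 11.99 = 890 kΩ.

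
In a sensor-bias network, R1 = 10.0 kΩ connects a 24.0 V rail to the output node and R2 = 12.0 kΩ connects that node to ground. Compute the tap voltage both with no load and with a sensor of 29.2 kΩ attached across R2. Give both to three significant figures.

Open-circuit: V = 24.0 × 12.0/(10.0 + 12.0) = 13.1 V.
With the load, R2 becomes R2‖R_L = 8.505 kΩ, so V = 24.0 × 8.505/18.50 = 11.0 V.

Unloaded: 13.1 V; loaded: 11.0 V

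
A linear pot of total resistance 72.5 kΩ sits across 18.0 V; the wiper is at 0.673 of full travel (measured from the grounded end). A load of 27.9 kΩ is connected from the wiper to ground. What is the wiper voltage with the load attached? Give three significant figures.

The wiper splits the pot into (1−α)R = 23.71 kΩ above and αR = 48.79 kΩ below.
Lower section ‖ load = 17.75 kΩ.
V_wiper = 18.0 × 17.75/(23.71 + 17.75) = 7.71 V.

V ≈ 7.71 V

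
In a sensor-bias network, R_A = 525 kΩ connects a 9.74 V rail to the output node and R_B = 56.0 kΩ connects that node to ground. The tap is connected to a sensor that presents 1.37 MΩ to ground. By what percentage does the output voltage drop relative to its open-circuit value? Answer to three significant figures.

The divider's output (Thévenin) resistance is R_A‖R_B = 50.60 kΩ.
Fractional drop under load = R_th/(R_th + R_L) = 50.60 / (50.60 + 1370) = 0.03562.
So the output falls by 3.56 %.

3.56 %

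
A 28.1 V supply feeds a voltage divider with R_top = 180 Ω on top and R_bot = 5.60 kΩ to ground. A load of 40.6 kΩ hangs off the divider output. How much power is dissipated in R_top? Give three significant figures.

P ≈ 5.46 mW

Total resistance from the source is R_top + (R_bot‖R_L) = 5101 Ω, so I = 28.1/5101 Ω = 5.508 mA.
P = I²·R_top = (5.508 mA)² × 180 Ω = 5.46 mW.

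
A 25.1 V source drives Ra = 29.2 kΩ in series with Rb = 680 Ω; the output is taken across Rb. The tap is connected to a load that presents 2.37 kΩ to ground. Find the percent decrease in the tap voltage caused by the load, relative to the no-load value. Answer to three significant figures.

The divider's output (Thévenin) resistance is Ra‖Rb = 664.5 Ω.
Fractional drop under load = R_th/(R_th + R_L) = 664.5 / (664.5 + 2370) = 0.2190.
So the output falls by 21.9 %.

21.9 %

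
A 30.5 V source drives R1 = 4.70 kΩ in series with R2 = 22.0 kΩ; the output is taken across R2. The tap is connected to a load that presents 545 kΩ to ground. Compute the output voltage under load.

The load sits in parallel with R2: R2‖R_L = (22.0 × 545) / (22.0 + 545) = 21.15 kΩ.
V_out = 30.5 × 21.15 / (4.70 + 21.15) = 30.5 × 21.15/25.85 = 25.0 V.

V_out ≈ 25.0 V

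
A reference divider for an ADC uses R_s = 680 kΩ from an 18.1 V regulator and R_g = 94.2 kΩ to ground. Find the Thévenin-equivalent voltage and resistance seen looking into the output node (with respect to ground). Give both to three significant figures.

V_th = 2.20 V, R_th = 82.7 kΩ

V_th is the open-circuit tap voltage: 18.1 × 94.2/(680 + 94.2) = 2.20 V.
With the supply zeroed, R_s and R_g appear in parallel from the tap: R_th = R_s‖R_g = (680 × 94.2)/774.2 = 82.7 kΩ.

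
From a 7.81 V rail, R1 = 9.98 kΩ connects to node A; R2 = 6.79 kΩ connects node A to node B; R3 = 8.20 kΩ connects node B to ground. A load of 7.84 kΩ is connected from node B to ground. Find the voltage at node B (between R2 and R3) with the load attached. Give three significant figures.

V ≈ 1.51 V

At node B, R3 is in parallel with the load: R3‖R_L = 4.008 kΩ.
Below node A the resistance is R2 + (R3‖R_L) = 10.80 kΩ, so V_A = 7.81 × 10.80/20.78 = 4.059 V.
Then V_B = V_A × (R3‖R_L)/(R2 + R3‖R_L) = 4.059 × 4.008/10.80 = 1.51 V.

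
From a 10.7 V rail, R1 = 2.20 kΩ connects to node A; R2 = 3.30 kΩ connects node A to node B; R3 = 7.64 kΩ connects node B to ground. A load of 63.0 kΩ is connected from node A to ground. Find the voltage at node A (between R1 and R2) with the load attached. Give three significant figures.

Below node A the series string R2+R3 = 10.94 kΩ sits in parallel with the 63.0 kΩ load: 9.321 kΩ.
V_A = 10.7 × 9.321/(2.20 + 9.321) = 8.66 V.

V ≈ 8.66 V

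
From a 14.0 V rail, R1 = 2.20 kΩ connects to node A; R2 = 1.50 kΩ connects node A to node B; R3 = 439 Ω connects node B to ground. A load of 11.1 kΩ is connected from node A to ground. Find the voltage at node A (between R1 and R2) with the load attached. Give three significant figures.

V ≈ 6.00 V

Below node A the series string R2+R3 = 1939 Ω sits in parallel with the 11100 Ω load: 1651 Ω.
V_A = 14.0 × 1651/(2200 + 1651) = 6.00 V.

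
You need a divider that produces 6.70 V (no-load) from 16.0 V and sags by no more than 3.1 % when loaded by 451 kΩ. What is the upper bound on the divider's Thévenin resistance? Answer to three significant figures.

R_th ≤ 14.4 kΩ

Loading drop = R_th/(R_th + R_L) ≤ 0.0310, so R_th ≤ R_L · ε/(1−ε) = 451 kΩ × 0.0310/0.9690 = 14.4 kΩ.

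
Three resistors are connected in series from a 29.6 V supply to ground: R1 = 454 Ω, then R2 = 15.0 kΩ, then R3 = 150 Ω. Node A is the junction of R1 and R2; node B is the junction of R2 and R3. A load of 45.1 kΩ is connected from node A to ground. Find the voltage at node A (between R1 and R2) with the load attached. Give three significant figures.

V ≈ 28.5 V

Below node A the series string R2+R3 = 15150 Ω sits in parallel with the 45100 Ω load: 11340 Ω.
V_A = 29.6 × 11340/(454 + 11340) = 28.5 V.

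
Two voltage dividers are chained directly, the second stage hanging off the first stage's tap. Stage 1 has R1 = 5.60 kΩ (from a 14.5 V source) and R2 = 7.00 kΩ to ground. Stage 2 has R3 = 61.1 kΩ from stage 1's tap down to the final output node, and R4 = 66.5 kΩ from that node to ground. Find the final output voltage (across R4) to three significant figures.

V_out ≈ 4.10 V

Stage 2 presents R3+R4 = 127.6 kΩ as a load on stage 1's tap.
Stage 1's lower leg becomes R2‖(R3+R4) = 6.636 kΩ, so V_mid = 14.5 × 6.636/12.24 = 7.864 V.
Stage 2 is itself unloaded: V_out = V_mid × R4/(R3+R4) = 7.864 × 66.5/127.6 = 4.10 V.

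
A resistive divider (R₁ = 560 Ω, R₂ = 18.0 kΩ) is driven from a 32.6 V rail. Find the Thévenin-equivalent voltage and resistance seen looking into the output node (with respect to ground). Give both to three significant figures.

V_th = 31.6 V, R_th = 543 Ω

V_th is the open-circuit tap voltage: 32.6 × 18000/(560 + 18000) = 31.6 V.
With the supply zeroed, R₁ and R₂ appear in parallel from the tap: R_th = R₁‖R₂ = (560 × 18000)/18560 = 543 Ω.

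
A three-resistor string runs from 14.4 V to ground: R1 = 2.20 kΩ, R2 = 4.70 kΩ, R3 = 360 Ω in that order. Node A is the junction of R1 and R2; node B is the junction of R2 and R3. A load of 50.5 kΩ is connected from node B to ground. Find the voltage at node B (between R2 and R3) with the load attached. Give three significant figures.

V ≈ 0.709 V

At node B, R3 is in parallel with the load: R3‖R_L = 357.5 Ω.
Below node A the resistance is R2 + (R3‖R_L) = 5057 Ω, so V_A = 14.4 × 5057/7257 = 10.03 V.
Then V_B = V_A × (R3‖R_L)/(R2 + R3‖R_L) = 10.03 × 357.5/5057 = 0.709 V.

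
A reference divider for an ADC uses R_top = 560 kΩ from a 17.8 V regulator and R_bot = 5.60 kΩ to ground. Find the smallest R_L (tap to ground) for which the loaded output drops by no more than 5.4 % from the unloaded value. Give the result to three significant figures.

R_L(min) ≈ 97.1 kΩ

Output resistance R_th = R_top‖R_bot = (560 × 5.60)/565.6 = 5.545 kΩ.
The fractional drop is R_th/(R_th + R_L); requiring this ≤ 0.0540 gives R_L ≥ R_th(1/0.0540 − 1) = 5.545 × 17.52 = 97.1 kΩ.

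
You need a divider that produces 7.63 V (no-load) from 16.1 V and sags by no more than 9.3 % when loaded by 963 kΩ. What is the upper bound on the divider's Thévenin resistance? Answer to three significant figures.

R_th ≤ 98.7 kΩ

Loading drop = R_th/(R_th + R_L) ≤ 0.0930, so R_th ≤ R_L · ε/(1−ε) = 963 kΩ × 0.0930/0.9070 = 98.7 kΩ.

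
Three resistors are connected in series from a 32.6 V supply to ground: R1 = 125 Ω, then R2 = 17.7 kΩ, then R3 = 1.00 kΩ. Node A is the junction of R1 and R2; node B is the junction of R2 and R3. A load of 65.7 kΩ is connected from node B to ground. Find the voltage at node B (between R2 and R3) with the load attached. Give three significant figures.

At node B, R3 is in parallel with the load: R3‖R_L = 985.0 Ω.
Below node A the resistance is R2 + (R3‖R_L) = 18690 Ω, so V_A = 32.6 × 18690/18810 = 32.38 V.
Then V_B = V_A × (R3‖R_L)/(R2 + R3‖R_L) = 32.38 × 985.0/18690 = 1.71 V.

V ≈ 1.71 V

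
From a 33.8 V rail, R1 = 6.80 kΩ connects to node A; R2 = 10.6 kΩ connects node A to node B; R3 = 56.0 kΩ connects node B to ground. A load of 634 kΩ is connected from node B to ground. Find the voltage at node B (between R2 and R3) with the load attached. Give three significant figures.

V ≈ 25.3 V

At node B, R3 is in parallel with the load: R3‖R_L = 51.46 kΩ.
Below node A the resistance is R2 + (R3‖R_L) = 62.06 kΩ, so V_A = 33.8 × 62.06/68.86 = 30.46 V.
Then V_B = V_A × (R3‖R_L)/(R2 + R3‖R_L) = 30.46 × 51.46/62.06 = 25.3 V.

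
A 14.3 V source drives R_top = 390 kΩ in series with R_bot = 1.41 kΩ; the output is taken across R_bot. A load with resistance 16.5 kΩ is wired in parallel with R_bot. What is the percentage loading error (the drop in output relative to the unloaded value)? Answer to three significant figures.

7.85 %

The divider's output (Thévenin) resistance is R_top‖R_bot = 1.405 kΩ.
Fractional drop under load = R_th/(R_th + R_L) = 1.405 / (1.405 + 16.5) = 0.07847.
So the output falls by 7.85 %.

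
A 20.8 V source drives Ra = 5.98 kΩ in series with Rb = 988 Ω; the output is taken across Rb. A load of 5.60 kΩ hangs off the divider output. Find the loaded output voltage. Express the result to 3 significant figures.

The load sits in parallel with Rb: Rb‖R_L = (988 × 5600) / (988 + 5600) = 839.8 Ω.
V_out = 20.8 × 839.8 / (5980 + 839.8) = 20.8 × 839.8/6820 = 2.56 V.

V_out ≈ 2.56 V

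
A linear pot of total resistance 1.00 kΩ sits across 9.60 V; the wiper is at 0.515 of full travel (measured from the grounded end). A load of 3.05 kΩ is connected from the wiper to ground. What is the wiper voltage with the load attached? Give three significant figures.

V ≈ 4.57 V

The wiper splits the pot into (1−α)R = 485.0 Ω above and αR = 515.0 Ω below.
Lower section ‖ load = 440.6 Ω.
V_wiper = 9.60 × 440.6/(485.0 + 440.6) = 4.57 V.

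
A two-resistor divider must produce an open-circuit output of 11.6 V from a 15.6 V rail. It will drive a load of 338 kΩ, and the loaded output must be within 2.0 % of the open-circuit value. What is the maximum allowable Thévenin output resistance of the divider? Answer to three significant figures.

R_th ≤ 6.90 kΩ

Loading drop = R_th/(R_th + R_L) ≤ 0.0200, so R_th ≤ R_L · ε/(1−ε) = 338 kΩ × 0.0200/0.9800 = 6.90 kΩ.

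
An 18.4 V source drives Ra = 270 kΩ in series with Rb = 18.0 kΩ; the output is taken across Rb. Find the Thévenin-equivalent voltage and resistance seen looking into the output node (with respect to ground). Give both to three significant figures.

V_th is the open-circuit tap voltage: 18.4 × 18.0/(270 + 18.0) = 1.15 V.
With the supply zeroed, Ra and Rb appear in parallel from the tap: R_th = Ra‖Rb = (270 × 18.0)/288.0 = 16.9 kΩ.

V_th = 1.15 V, R_th = 16.9 kΩ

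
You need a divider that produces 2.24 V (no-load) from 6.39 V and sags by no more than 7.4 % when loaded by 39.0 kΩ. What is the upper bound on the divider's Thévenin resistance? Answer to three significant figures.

R_th ≤ 3.12 kΩ

Loading drop = R_th/(R_th + R_L) ≤ 0.0740, so R_th ≤ R_L · ε/(1−ε) = 39.0 kΩ × 0.0740/0.9260 = 3.12 kΩ.
(Any R1, R2 with R2/(R1+R2) = 0.351 and R1‖R2 ≤ 3.12 kΩ will meet the spec.)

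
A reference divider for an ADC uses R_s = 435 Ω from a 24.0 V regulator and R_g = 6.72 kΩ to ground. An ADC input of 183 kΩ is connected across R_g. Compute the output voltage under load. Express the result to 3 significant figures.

The load sits in parallel with R_g: R_g‖R_L = (6720 × 183000) / (6720 + 183000) = 6482 Ω.
V_out = 24.0 × 6482 / (435 + 6482) = 24.0 × 6482/6917 = 22.5 V.
(Unloaded it would have been 22.5 V.)

V_out ≈ 22.5 V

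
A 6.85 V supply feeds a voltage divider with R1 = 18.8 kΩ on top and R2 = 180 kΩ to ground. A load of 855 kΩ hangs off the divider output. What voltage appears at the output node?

The load sits in parallel with R2: R2‖R_L = (180 × 855) / (180 + 855) = 148.7 kΩ.
V_out = 6.85 × 148.7 / (18.8 + 148.7) = 6.85 × 148.7/167.5 = 6.08 V.

V_out ≈ 6.08 V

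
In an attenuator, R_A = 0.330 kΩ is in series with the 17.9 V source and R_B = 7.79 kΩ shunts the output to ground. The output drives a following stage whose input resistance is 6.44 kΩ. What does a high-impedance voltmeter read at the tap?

V_out ≈ 16.4 V

The load sits in parallel with R_B: R_B‖R_L = (7790 × 6440) / (7790 + 6440) = 3525 Ω.
V_out = 17.9 × 3525 / (330 + 3525) = 17.9 × 3525/3855 = 16.4 V.
(Unloaded it would have been 17.2 V.)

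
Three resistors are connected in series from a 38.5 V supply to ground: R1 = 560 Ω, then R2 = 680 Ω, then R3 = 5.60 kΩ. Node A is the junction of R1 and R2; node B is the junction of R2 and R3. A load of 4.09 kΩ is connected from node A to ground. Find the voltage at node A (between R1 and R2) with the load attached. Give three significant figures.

Below node A the series string R2+R3 = 6280 Ω sits in parallel with the 4090 Ω load: 2477 Ω.
V_A = 38.5 × 2477/(560 + 2477) = 31.4 V.

V ≈ 31.4 V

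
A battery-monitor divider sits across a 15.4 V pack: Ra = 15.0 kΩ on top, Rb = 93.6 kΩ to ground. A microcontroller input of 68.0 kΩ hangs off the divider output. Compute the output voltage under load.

V_out ≈ 11.2 V

The load sits in parallel with Rb: Rb‖R_L = (93.6 × 68.0) / (93.6 + 68.0) = 39.39 kΩ.
V_out = 15.4 × 39.39 / (15.0 + 39.39) = 15.4 × 39.39/54.39 = 11.2 V.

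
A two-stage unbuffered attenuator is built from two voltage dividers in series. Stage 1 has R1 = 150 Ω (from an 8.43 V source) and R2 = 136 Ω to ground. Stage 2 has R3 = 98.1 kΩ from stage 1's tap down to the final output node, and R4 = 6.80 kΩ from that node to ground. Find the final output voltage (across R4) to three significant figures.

Stage 2 presents R3+R4 = 104900 Ω as a load on stage 1's tap.
Stage 1's lower leg becomes R2‖(R3+R4) = 135.8 Ω, so V_mid = 8.43 × 135.8/285.8 = 4.006 V.
Stage 2 is itself unloaded: V_out = V_mid × R4/(R3+R4) = 4.006 × 6800/104900 = 0.260 V.

V_out ≈ 0.260 V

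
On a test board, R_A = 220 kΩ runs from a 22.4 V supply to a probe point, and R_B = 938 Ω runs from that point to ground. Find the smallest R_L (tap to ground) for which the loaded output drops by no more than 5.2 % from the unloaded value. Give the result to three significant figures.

R_L(min) ≈ 17.0 kΩ

Output resistance R_th = R_A‖R_B = (220000 × 938)/220900 = 934.0 Ω.
The fractional drop is R_th/(R_th + R_L); requiring this ≤ 0.0520 gives R_L ≥ R_th(1/0.0520 − 1) = 934.0 × 18.23 = 17.0 kΩ.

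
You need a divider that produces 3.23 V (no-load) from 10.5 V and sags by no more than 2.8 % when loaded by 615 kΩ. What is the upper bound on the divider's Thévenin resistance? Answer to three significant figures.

Loading drop = R_th/(R_th + R_L) ≤ 0.0280, so R_th ≤ R_L · ε/(1−ε) = 615 kΩ × 0.0280/0.9720 = 17.7 kΩ.

R_th ≤ 17.7 kΩ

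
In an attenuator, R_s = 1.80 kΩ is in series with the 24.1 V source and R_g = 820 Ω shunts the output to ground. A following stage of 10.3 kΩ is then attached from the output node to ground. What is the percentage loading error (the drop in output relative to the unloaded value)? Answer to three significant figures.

5.19 %

The divider's output (Thévenin) resistance is R_s‖R_g = 563.4 Ω.
Fractional drop under load = R_th/(R_th + R_L) = 563.4 / (563.4 + 10300) = 0.05186.
So the output falls by 5.19 %.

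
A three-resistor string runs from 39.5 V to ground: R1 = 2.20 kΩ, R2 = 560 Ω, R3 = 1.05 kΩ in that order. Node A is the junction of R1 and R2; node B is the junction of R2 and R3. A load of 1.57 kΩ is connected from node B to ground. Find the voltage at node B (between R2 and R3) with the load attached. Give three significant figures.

At node B, R3 is in parallel with the load: R3‖R_L = 629.2 Ω.
Below node A the resistance is R2 + (R3‖R_L) = 1189 Ω, so V_A = 39.5 × 1189/3389 = 13.86 V.
Then V_B = V_A × (R3‖R_L)/(R2 + R3‖R_L) = 13.86 × 629.2/1189 = 7.33 V.

V ≈ 7.33 V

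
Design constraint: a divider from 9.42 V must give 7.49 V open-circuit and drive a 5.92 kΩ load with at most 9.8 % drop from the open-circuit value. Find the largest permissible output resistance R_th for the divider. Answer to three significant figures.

R_th ≤ 643 Ω

Loading drop = R_th/(R_th + R_L) ≤ 0.0980, so R_th ≤ R_L · ε/(1−ε) = 5.92 kΩ × 0.0980/0.9020 = 643 Ω.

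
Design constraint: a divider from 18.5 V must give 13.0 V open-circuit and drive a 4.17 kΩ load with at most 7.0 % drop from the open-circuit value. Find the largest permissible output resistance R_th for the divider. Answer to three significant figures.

Loading drop = R_th/(R_th + R_L) ≤ 0.0700, so R_th ≤ R_L · ε/(1−ε) = 4.17 kΩ × 0.0700/0.9300 = 314 Ω.
(Any R1, R2 with R2/(R1+R2) = 0.703 and R1‖R2 ≤ 314 Ω will meet the spec.)

R_th ≤ 314 Ω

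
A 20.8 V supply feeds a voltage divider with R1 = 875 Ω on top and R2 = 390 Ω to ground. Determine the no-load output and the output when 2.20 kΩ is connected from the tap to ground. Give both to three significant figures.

Open-circuit: V = 20.8 × 390/(875 + 390) = 6.41 V.
With the load, R2 becomes R2‖R_L = 331.3 Ω, so V = 20.8 × 331.3/1206 = 5.71 V.

Unloaded: 6.41 V; loaded: 5.71 V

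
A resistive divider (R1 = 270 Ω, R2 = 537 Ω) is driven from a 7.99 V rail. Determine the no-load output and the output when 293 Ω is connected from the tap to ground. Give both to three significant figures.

Open-circuit: V = 7.99 × 537/(270 + 537) = 5.32 V.
With the load, R2 becomes R2‖R_L = 189.6 Ω, so V = 7.99 × 189.6/459.6 = 3.30 V.

Unloaded: 5.32 V; loaded: 3.30 V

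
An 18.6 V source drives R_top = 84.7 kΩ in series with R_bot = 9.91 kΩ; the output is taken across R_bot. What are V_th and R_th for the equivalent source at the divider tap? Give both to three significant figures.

V_th is the open-circuit tap voltage: 18.6 × 9.91/(84.7 + 9.91) = 1.95 V.
With the supply zeroed, R_top and R_bot appear in parallel from the tap: R_th = R_top‖R_bot = (84.7 × 9.91)/94.61 = 8.87 kΩ.

V_th = 1.95 V, R_th = 8.87 kΩ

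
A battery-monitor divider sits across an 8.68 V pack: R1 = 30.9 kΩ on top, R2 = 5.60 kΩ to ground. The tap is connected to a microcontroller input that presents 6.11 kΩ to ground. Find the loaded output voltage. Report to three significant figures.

The load sits in parallel with R2: R2‖R_L = (5.60 × 6.11) / (5.60 + 6.11) = 2.922 kΩ.
V_out = 8.68 × 2.922 / (30.9 + 2.922) = 8.68 × 2.922/33.82 = 0.750 V.

V_out ≈ 0.750 V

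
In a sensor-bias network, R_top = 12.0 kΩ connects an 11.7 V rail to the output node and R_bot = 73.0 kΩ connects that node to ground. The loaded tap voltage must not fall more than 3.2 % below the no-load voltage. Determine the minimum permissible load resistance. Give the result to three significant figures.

Output resistance R_th = R_top‖R_bot = (12.0 × 73.0)/85.00 = 10.31 kΩ.
The fractional drop is R_th/(R_th + R_L); requiring this ≤ 0.0320 gives R_L ≥ R_th(1/0.0320 − 1) = 10.31 × 30.25 = 312 kΩ.

R_L(min) ≈ 312 kΩ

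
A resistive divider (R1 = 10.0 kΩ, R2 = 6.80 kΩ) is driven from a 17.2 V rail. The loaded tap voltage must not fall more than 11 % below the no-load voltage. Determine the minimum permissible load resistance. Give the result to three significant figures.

Output resistance R_th = R1‖R2 = (10.0 × 6.80)/16.80 = 4.048 kΩ.
The fractional drop is R_th/(R_th + R_L); requiring this ≤ 0.110 gives R_L ≥ R_th(1/0.110 − 1) = 4.048 × 8.091 = 32.7 kΩ.

R_L(min) ≈ 32.7 kΩ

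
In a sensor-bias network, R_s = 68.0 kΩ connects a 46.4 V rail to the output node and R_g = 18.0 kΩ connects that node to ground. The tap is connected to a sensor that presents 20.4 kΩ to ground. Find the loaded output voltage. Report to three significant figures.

V_out ≈ 5.72 V

The load sits in parallel with R_g: R_g‖R_L = (18.0 × 20.4) / (18.0 + 20.4) = 9.562 kΩ.
V_out = 46.4 × 9.562 / (68.0 + 9.562) = 46.4 × 9.562/77.56 = 5.72 V.
(Unloaded it would have been 9.71 V.)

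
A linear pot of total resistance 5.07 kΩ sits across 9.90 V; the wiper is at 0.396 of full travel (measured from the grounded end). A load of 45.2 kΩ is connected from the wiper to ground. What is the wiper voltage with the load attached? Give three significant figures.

The wiper splits the pot into (1−α)R = 3.062 kΩ above and αR = 2.008 kΩ below.
Lower section ‖ load = 1.922 kΩ.
V_wiper = 9.90 × 1.922/(3.062 + 1.922) = 3.82 V.

V ≈ 3.82 V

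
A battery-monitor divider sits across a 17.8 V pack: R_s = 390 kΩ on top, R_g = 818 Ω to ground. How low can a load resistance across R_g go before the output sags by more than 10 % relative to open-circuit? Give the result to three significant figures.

R_L(min) ≈ 7.35 kΩ

Output resistance R_th = R_s‖R_g = (390000 × 818)/390800 = 816.3 Ω.
The fractional drop is R_th/(R_th + R_L); requiring this ≤ 0.100 gives R_L ≥ R_th(1/0.100 − 1) = 816.3 × 9.000 = 7.35 kΩ.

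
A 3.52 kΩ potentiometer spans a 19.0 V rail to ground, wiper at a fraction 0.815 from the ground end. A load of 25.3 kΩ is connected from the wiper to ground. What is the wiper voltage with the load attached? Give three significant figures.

V ≈ 15.2 V

The wiper splits the pot into (1−α)R = 651.2 Ω above and αR = 2869 Ω below.
Lower section ‖ load = 2577 Ω.
V_wiper = 19.0 × 2577/(651.2 + 2577) = 15.2 V.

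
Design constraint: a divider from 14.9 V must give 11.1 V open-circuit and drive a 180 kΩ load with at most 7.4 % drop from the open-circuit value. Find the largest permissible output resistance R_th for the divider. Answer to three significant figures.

Loading drop = R_th/(R_th + R_L) ≤ 0.0740, so R_th ≤ R_L · ε/(1−ε) = 180 kΩ × 0.0740/0.9260 = 14.4 kΩ.

R_th ≤ 14.4 kΩ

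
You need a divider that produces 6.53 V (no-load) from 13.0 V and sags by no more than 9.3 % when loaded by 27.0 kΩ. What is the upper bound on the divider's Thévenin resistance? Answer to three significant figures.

Loading drop = R_th/(R_th + R_L) ≤ 0.0930, so R_th ≤ R_L · ε/(1−ε) = 27.0 kΩ × 0.0930/0.9070 = 2.77 kΩ.

R_th ≤ 2.77 kΩ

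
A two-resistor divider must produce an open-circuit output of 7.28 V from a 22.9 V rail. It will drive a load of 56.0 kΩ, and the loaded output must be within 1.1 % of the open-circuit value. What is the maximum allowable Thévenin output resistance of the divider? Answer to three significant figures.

R_th ≤ 623 Ω

Loading drop = R_th/(R_th + R_L) ≤ 0.0110, so R_th ≤ R_L · ε/(1−ε) = 56.0 kΩ × 0.0110/0.9890 = 623 Ω.
(Any R1, R2 with R2/(R1+R2) = 0.318 and R1‖R2 ≤ 623 Ω will meet the spec.)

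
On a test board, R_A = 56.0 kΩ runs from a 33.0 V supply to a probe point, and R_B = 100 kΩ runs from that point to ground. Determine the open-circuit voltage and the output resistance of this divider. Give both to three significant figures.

V_th = 21.2 V, R_th = 35.9 kΩ

V_th is the open-circuit tap voltage: 33.0 × 100/(56.0 + 100) = 21.2 V.
With the supply zeroed, R_A and R_B appear in parallel from the tap: R_th = R_A‖R_B = (56.0 × 100)/156.0 = 35.9 kΩ.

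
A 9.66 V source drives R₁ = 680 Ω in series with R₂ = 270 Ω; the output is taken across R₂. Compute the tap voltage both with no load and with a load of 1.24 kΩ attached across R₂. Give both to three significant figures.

Open-circuit: V = 9.66 × 270/(680 + 270) = 2.75 V.
With the load, R₂ becomes R₂‖R_L = 221.7 Ω, so V = 9.66 × 221.7/901.7 = 2.38 V.

Unloaded: 2.75 V; loaded: 2.38 V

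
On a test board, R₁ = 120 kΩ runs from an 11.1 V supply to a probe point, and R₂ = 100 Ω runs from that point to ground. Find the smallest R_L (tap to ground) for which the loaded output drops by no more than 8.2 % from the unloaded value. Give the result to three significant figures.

R_L(min) ≈ 1.12 kΩ

Output resistance R_th = R₁‖R₂ = (120000 × 100)/120100 = 99.92 Ω.
The fractional drop is R_th/(R_th + R_L); requiring this ≤ 0.0820 gives R_L ≥ R_th(1/0.0820 − 1) = 99.92 × 11.20 = 1.12 kΩ.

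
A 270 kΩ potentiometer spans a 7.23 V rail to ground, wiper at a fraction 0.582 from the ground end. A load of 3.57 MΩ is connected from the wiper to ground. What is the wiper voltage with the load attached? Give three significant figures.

The wiper splits the pot into (1−α)R = 112.9 kΩ above and αR = 157.1 kΩ below.
Lower section ‖ load = 150.5 kΩ.
V_wiper = 7.23 × 150.5/(112.9 + 150.5) = 4.13 V.

V ≈ 4.13 V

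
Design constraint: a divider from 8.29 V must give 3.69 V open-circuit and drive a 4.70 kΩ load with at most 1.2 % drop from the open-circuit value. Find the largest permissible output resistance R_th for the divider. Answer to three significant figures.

Loading drop = R_th/(R_th + R_L) ≤ 0.0120, so R_th ≤ R_L · ε/(1−ε) = 4.70 kΩ × 0.0120/0.9880 = 57.1 Ω.
(Any R1, R2 with R2/(R1+R2) = 0.445 and R1‖R2 ≤ 57.1 Ω will meet the spec.)

R_th ≤ 57.1 Ω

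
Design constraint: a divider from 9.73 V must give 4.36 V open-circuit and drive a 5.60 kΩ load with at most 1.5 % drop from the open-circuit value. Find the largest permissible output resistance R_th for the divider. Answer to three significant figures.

R_th ≤ 85.3 Ω

Loading drop = R_th/(R_th + R_L) ≤ 0.0150, so R_th ≤ R_L · ε/(1−ε) = 5.60 kΩ × 0.0150/0.9850 = 85.3 Ω.
(Any R1, R2 with R2/(R1+R2) = 0.448 and R1‖R2 ≤ 85.3 Ω will meet the spec.)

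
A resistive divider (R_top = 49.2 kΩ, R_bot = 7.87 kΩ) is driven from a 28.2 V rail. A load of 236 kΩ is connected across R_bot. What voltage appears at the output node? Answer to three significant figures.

The load sits in parallel with R_bot: R_bot‖R_L = (7.87 × 236) / (7.87 + 236) = 7.616 kΩ.
V_out = 28.2 × 7.616 / (49.2 + 7.616) = 28.2 × 7.616/56.82 = 3.78 V.
(Unloaded it would have been 3.89 V.)

V_out ≈ 3.78 V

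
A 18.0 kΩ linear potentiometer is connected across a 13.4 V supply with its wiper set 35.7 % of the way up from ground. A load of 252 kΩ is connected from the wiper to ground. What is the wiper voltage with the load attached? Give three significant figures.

V ≈ 4.71 V

The wiper splits the pot into (1−α)R = 11.57 kΩ above and αR = 6.426 kΩ below.
Lower section ‖ load = 6.266 kΩ.
V_wiper = 13.4 × 6.266/(11.57 + 6.266) = 4.71 V.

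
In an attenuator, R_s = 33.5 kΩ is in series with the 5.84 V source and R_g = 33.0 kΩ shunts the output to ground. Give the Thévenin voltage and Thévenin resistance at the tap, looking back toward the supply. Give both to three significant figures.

V_th = 2.90 V, R_th = 16.6 kΩ

V_th is the open-circuit tap voltage: 5.84 × 33.0/(33.5 + 33.0) = 2.90 V.
With the supply zeroed, R_s and R_g appear in parallel from the tap: R_th = R_s‖R_g = (33.5 × 33.0)/66.50 = 16.6 kΩ.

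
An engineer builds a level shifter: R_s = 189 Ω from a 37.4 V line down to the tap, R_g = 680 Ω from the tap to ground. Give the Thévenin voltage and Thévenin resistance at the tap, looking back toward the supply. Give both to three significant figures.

V_th is the open-circuit tap voltage: 37.4 × 680/(189 + 680) = 29.3 V.
With the supply zeroed, R_s and R_g appear in parallel from the tap: R_th = R_s‖R_g = (189 × 680)/869.0 = 148 Ω.

V_th = 29.3 V, R_th = 148 Ω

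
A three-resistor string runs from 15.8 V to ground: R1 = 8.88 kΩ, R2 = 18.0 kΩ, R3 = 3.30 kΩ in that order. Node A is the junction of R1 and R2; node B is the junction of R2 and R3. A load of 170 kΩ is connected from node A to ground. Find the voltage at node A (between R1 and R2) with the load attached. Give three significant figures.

V ≈ 10.8 V

Below node A the series string R2+R3 = 21.30 kΩ sits in parallel with the 170 kΩ load: 18.93 kΩ.
V_A = 15.8 × 18.93/(8.88 + 18.93) = 10.8 V.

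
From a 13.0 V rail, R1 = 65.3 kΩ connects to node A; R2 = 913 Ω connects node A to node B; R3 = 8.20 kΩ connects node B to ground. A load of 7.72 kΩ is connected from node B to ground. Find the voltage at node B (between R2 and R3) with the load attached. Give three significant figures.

At node B, R3 is in parallel with the load: R3‖R_L = 3976 Ω.
Below node A the resistance is R2 + (R3‖R_L) = 4889 Ω, so V_A = 13.0 × 4889/70190 = 0.9056 V.
Then V_B = V_A × (R3‖R_L)/(R2 + R3‖R_L) = 0.9056 × 3976/4889 = 0.736 V.

V ≈ 0.736 V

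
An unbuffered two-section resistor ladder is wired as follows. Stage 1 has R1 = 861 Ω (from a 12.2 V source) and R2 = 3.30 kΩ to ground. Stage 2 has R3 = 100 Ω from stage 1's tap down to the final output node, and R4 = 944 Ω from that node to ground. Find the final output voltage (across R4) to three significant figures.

V_out ≈ 5.29 V

Stage 2 presents R3+R4 = 1044 Ω as a load on stage 1's tap.
Stage 1's lower leg becomes R2‖(R3+R4) = 793.1 Ω, so V_mid = 12.2 × 793.1/1654 = 5.850 V.
Stage 2 is itself unloaded: V_out = V_mid × R4/(R3+R4) = 5.850 × 944/1044 = 5.29 V.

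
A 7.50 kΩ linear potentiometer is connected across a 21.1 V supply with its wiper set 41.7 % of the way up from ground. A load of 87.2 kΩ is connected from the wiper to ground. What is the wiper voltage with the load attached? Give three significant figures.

The wiper splits the pot into (1−α)R = 4.372 kΩ above and αR = 3.127 kΩ below.
Lower section ‖ load = 3.019 kΩ.
V_wiper = 21.1 × 3.019/(4.372 + 3.019) = 8.62 V.

V ≈ 8.62 V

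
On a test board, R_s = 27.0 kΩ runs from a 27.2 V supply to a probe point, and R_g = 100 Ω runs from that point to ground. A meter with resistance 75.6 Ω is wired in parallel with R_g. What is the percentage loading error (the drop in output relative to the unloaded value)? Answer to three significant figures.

56.9 %

Unloaded V = 27.2 × 100/27100 = 0.1004 V.
Loaded: R_g‖R_L = 43.05 Ω, giving V = 27.2 × 43.05/27040 = 0.04330 V.
Drop = (0.1004 − 0.04330) / 0.1004 = 56.9 %.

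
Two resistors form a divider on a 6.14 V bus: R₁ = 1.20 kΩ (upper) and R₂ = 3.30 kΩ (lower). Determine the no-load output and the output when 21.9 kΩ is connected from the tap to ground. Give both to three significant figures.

Open-circuit: V = 6.14 × 3.30/(1.20 + 3.30) = 4.50 V.
With the load, R₂ becomes R₂‖R_L = 2.868 kΩ, so V = 6.14 × 2.868/4.068 = 4.33 V.

Unloaded: 4.50 V; loaded: 4.33 V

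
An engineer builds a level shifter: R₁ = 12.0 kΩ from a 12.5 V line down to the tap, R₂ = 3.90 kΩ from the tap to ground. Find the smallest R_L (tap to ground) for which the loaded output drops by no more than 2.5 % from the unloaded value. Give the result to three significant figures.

R_L(min) ≈ 115 kΩ

Output resistance R_th = R₁‖R₂ = (12.0 × 3.90)/15.90 = 2.943 kΩ.
The fractional drop is R_th/(R_th + R_L); requiring this ≤ 0.0250 gives R_L ≥ R_th(1/0.0250 − 1) = 2.943 × 39.00 = 115 kΩ.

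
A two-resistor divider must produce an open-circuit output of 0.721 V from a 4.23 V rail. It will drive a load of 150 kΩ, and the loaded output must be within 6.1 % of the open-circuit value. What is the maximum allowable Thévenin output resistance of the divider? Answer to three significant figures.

Loading drop = R_th/(R_th + R_L) ≤ 0.0610, so R_th ≤ R_L · ε/(1−ε) = 150 kΩ × 0.0610/0.9390 = 9.74 kΩ.

R_th ≤ 9.74 kΩ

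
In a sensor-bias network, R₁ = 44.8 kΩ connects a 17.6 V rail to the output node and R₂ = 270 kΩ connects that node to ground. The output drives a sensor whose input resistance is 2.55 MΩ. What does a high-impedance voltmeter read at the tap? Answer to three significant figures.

The load sits in parallel with R₂: R₂‖R_L = (270 × 2550) / (270 + 2550) = 244.1 kΩ.
V_out = 17.6 × 244.1 / (44.8 + 244.1) = 17.6 × 244.1/288.9 = 14.9 V.
(Unloaded it would have been 15.1 V.)

V_out ≈ 14.9 V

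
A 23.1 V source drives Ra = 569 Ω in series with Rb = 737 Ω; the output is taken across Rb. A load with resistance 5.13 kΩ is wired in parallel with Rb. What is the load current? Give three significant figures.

I_L ≈ 2.39 mA

Rb‖R_L = 644.4 Ω; V_out = 23.1 × 644.4/1213 = 12.27 V.
I_L = V_out / R_L = 12.27 / 5.13 kΩ = 2.39 mA.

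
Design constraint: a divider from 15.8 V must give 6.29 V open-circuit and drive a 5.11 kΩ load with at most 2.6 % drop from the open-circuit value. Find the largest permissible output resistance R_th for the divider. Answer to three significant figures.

Loading drop = R_th/(R_th + R_L) ≤ 0.0260, so R_th ≤ R_L · ε/(1−ε) = 5.11 kΩ × 0.0260/0.9740 = 136 Ω.

R_th ≤ 136 Ω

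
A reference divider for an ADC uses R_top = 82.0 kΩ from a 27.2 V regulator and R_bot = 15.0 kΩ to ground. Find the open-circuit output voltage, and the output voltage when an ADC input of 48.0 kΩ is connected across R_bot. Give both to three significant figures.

Open-circuit: V = 27.2 × 15.0/(82.0 + 15.0) = 4.21 V.
With the load, R_bot becomes R_bot‖R_L = 11.43 kΩ, so V = 27.2 × 11.43/93.43 = 3.33 V.

Unloaded: 4.21 V; loaded: 3.33 V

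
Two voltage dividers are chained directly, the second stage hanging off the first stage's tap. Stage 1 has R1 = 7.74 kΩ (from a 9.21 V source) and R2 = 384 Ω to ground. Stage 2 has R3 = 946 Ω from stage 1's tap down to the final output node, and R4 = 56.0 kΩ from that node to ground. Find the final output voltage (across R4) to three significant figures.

Stage 2 presents R3+R4 = 56950 Ω as a load on stage 1's tap.
Stage 1's lower leg becomes R2‖(R3+R4) = 381.4 Ω, so V_mid = 9.21 × 381.4/8121 = 0.4326 V.
Stage 2 is itself unloaded: V_out = V_mid × R4/(R3+R4) = 0.4326 × 56000/56950 = 0.425 V.

V_out ≈ 0.425 V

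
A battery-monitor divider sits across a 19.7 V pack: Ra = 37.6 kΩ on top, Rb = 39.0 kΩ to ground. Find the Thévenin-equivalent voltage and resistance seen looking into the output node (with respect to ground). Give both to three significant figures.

V_th = 10.0 V, R_th = 19.1 kΩ

V_th is the open-circuit tap voltage: 19.7 × 39.0/(37.6 + 39.0) = 10.0 V.
With the supply zeroed, Ra and Rb appear in parallel from the tap: R_th = Ra‖Rb = (37.6 × 39.0)/76.60 = 19.1 kΩ.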